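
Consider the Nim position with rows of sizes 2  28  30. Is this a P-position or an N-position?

Compute the nim-sum pairwise:
2 ⊕ 28 = 30
30 ⊕ 30 = 0
The nim-sum is 0, so this is a P-position: the player to move is in a losing position under optimal play.

P-position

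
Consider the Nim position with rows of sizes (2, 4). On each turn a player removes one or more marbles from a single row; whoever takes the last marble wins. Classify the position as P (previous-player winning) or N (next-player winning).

N-position

Compute the nim-sum pairwise:
2 ^ 4 = 6
The nim-sum is 6 ≠ 0, so this is an N-position: the player to move can win.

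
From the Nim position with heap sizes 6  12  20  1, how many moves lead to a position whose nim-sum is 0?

1

Compute the nim-sum pairwise:
6 ^ 12 = 10
10 ^ 20 = 30
30 ^ 1 = 31
The overall nim-sum is X = 31. A heap of size p has a winning move iff p XOR X < p (reduce it to p XOR X).
  6: 6 XOR 31 = 25 ≥ 6 — no move.
  12: 12 XOR 31 = 19 ≥ 12 — no move.
  20: 20 XOR 31 = 11 < 20 — winning move (to 11).
  1: 1 XOR 31 = 30 ≥ 1 — no move.
That gives 1 winning move.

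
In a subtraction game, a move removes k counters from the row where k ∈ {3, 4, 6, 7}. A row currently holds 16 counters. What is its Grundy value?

Grundy values for subtraction set {3, 4, 6, 7}:
k:     0  1  2  3  4  5  6  7  8  9 10 11 12 13 14 15 16
g(k):  0  0  0  1  1  1  2  2  2  3  0  0  0  1  1  1  2
So g(16) = 2.

2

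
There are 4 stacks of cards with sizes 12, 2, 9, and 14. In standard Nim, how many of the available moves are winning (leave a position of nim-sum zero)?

3

Nim-sum: 12 ^ 2 ^ 9 ^ 14 = 9.
The overall nim-sum is X = 9. A stack of size p has a winning move iff p XOR X < p (reduce it to p XOR X).
  12: 12 XOR 9 = 5 < 12 — winning move (to 5).
  2: 2 XOR 9 = 11 ≥ 2 — no move.
  9: 9 XOR 9 = 0 < 9 — winning move (to 0).
  14: 14 XOR 9 = 7 < 14 — winning move (to 7).
That gives 3 winning moves.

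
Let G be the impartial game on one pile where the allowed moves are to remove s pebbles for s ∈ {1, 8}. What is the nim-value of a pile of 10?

1

Build the Grundy sequence with g(k) = mex{g(k−s) : s ∈ {1, 8}, s ≤ k}:
g(0) = mex{} = 0
g(1) = mex{0} = 1
g(2) = mex{1} = 0
g(3) = mex{0} = 1
g(4) = mex{1} = 0
g(5) = mex{0} = 1
g(6) = mex{1} = 0
g(7) = mex{0} = 1
g(8) = mex{0,1} = 2
g(9) = mex{1,2} = 0
g(10) = mex{0} = 1
So g(10) = 1.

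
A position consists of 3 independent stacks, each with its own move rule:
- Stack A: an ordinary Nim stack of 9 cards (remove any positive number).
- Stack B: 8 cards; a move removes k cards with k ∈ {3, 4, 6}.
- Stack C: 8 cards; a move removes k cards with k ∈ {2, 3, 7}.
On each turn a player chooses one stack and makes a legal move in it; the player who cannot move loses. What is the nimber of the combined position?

10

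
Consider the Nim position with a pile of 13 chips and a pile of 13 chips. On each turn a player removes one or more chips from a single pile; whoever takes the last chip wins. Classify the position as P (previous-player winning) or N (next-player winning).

Write each in binary and XOR column by column:
  1101  (13)
  1101  (13)
  ----
  0000  (0)
The nim-sum is 0, so this is a P-position: the player to move is in a losing position under optimal play.

P-position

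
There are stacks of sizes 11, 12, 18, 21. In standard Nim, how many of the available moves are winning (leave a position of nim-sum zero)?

Compute the nim-sum pairwise:
11 ^ 12 = 7
7 ^ 18 = 21
21 ^ 21 = 0
The nim-sum is already 0, so every move leaves a nonzero nim-sum — there are no winning moves.

0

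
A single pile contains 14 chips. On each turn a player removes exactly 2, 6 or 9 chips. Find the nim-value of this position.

1

Grundy values for subtraction set {2, 6, 9}:
k:     0  1  2  3  4  5  6  7  8  9 10 11 12 13 14
g(k):  0  0  1  1  0  0  1  1  0  2  1  3  0  2  1
So g(14) = 1.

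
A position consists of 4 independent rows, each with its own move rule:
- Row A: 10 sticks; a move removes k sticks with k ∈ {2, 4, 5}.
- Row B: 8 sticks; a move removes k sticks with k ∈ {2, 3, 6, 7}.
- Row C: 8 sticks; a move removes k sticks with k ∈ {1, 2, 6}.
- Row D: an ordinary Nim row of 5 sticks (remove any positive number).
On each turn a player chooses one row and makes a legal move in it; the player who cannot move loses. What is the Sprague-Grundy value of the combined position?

7

Grundy values for row A (subtraction set {2, 4, 5}):
k:     0  1  2  3  4  5  6  7  8  9 10
g(k):  0  0  1  1  2  2  3  0  0  1  1
So g(10) = 1.
Build the Grundy sequence for row B with g(k) = mex{g(k−s) : s ∈ {2, 3, 6, 7}, s ≤ k}:
k:     0  1  2  3  4  5  6  7  8
g(k):  0  0  1  1  2  0  3  1  2
So g(8) = 2.
Build the Grundy sequence for row C with g(k) = mex{g(k−s) : s ∈ {1, 2, 6}, s ≤ k}:
k:     0  1  2  3  4  5  6  7  8
g(k):  0  1  2  0  1  2  3  0  1
So g(8) = 1.
Row D is a plain Nim row of size 5, so its Grundy value is 5.
The value of a disjunctive sum is the nim-sum of the parts.
Combined value = 1 ⊕ 2 ⊕ 1 ⊕ 5 = 7.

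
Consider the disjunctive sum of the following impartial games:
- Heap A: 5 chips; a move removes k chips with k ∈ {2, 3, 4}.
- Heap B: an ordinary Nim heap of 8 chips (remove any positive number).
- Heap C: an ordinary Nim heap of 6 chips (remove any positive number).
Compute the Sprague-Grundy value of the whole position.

Build the Grundy sequence for heap A with g(k) = mex{g(k−s) : s ∈ {2, 3, 4}, s ≤ k}:
k:     0  1  2  3  4  5
g(k):  0  0  1  1  2  2
So g(5) = 2.
Heap B is a plain Nim heap of size 8, so its Grundy value is 8.
Heap C is a plain Nim heap of size 6, so its Grundy value is 6.
By the Sprague-Grundy theorem, the Grundy value of a sum of independent games is the XOR of the component values.
Combined value = 2 XOR 8 XOR 6 = 12.

12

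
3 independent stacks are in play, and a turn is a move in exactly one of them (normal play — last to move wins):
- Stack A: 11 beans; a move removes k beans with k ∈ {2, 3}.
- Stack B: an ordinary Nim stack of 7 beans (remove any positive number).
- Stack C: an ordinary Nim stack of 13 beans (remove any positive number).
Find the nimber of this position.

10

For stack A, compute g(0), g(1), … with moves {2, 3}:
k:     0  1  2  3  4  5  6  7  8  9 10 11
g(k):  0  0  1  1  2  0  0  1  1  2  0  0
So g(11) = 0.
Stack B is a plain Nim stack of size 7, so its Grundy value is 7.
Stack C is a plain Nim stack of size 13, so its Grundy value is 13.
The value of a disjunctive sum is the nim-sum of the parts.
Combined value = 0 ⊕ 7 ⊕ 13 = 10.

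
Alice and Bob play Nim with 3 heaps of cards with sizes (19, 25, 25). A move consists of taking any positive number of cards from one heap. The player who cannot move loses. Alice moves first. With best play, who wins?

Alice wins

Nim-sum: 19 XOR 25 XOR 25 = 19.
The nim-sum is 19 ≠ 0, so this is an N-position: the player to move can win; Alice has a winning move.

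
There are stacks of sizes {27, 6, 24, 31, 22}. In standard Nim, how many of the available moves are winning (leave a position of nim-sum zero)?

Compute the nim-sum pairwise:
27 ^ 6 = 29
29 ^ 24 = 5
5 ^ 31 = 26
26 ^ 22 = 12
The overall nim-sum is X = 12. A stack of size p has a winning move iff p XOR X < p (reduce it to p XOR X).
  27: 27 XOR 12 = 23 < 27 — winning move (to 23).
  6: 6 XOR 12 = 10 ≥ 6 — no move.
  24: 24 XOR 12 = 20 < 24 — winning move (to 20).
  31: 31 XOR 12 = 19 < 31 — winning move (to 19).
  22: 22 XOR 12 = 26 ≥ 22 — no move.
That gives 3 winning moves.

3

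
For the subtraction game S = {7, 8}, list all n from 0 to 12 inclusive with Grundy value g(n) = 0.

Compute g(0), g(1), … for moves {7, 8}:
g(0) = mex{} = 0
g(1) = mex{} = 0
g(2) = mex{} = 0
g(3) = mex{} = 0
g(4) = mex{} = 0
g(5) = mex{} = 0
g(6) = mex{} = 0
g(7) = mex{0} = 1
g(8) = mex{0} = 1
g(9) = mex{0} = 1
g(10) = mex{0} = 1
g(11) = mex{0} = 1
g(12) = mex{0} = 1
The P-positions (g = 0) in 0..12 are 0, 1, 2, 3, 4, 5, 6.

0, 1, 2, 3, 4, 5, 6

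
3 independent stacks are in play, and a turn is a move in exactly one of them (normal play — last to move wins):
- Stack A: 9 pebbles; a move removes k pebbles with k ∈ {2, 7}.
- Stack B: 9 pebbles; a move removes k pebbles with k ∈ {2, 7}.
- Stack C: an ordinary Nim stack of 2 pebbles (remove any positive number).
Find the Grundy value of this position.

Grundy values for stack A (subtraction set {2, 7}):
k:     0  1  2  3  4  5  6  7  8  9
g(k):  0  0  1  1  0  0  1  1  2  0
So g(9) = 0.
Grundy values for stack B (subtraction set {2, 7}):
g(0) = mex{} = 0
g(1) = mex{} = 0
g(2) = mex{0} = 1
g(3) = mex{0} = 1
g(4) = mex{1} = 0
g(5) = mex{1} = 0
g(6) = mex{0} = 1
g(7) = mex{0} = 1
g(8) = mex{0,1} = 2
g(9) = mex{1} = 0
So g(9) = 0.
Stack C is a plain Nim stack of size 2, so its Grundy value is 2.
The value of a disjunctive sum is the nim-sum of the parts.
Combined value = 0 XOR 0 XOR 2 = 2.

2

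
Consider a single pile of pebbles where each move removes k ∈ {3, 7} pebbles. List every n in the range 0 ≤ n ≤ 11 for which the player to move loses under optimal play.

0, 1, 2, 6, 10, 11

Compute g(0), g(1), … for moves {3, 7}:
g(0) = mex{} = 0
g(1) = mex{} = 0
g(2) = mex{} = 0
g(3) = mex{0} = 1
g(4) = mex{0} = 1
g(5) = mex{0} = 1
g(6) = mex{1} = 0
g(7) = mex{0,1} = 2
g(8) = mex{0,1} = 2
g(9) = mex{0} = 1
g(10) = mex{1,2} = 0
g(11) = mex{1,2} = 0
The P-positions (g = 0) in 0..11 are 0, 1, 2, 6, 10, 11.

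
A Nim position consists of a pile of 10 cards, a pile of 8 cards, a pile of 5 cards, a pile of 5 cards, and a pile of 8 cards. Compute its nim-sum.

10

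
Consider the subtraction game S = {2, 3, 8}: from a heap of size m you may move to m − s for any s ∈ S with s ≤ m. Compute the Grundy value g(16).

0

Compute g(0), g(1), … for moves {2, 3, 8}:
k:     0  1  2  3  4  5  6  7  8  9 10 11 12 13 14 15 16
g(k):  0  0  1  1  2  0  0  1  1  2  0  0  1  1  2  0  0
So g(16) = 0.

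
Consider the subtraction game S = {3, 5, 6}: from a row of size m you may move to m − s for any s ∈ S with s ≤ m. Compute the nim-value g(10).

Compute g(0), g(1), … for moves {3, 5, 6}:
g(0) = mex{} = 0
g(1) = mex{} = 0
g(2) = mex{} = 0
g(3) = mex{0} = 1
g(4) = mex{0} = 1
g(5) = mex{0} = 1
g(6) = mex{0,1} = 2
g(7) = mex{0,1} = 2
g(8) = mex{0,1} = 2
g(9) = mex{1,2} = 0
g(10) = mex{1,2} = 0
So g(10) = 0.

0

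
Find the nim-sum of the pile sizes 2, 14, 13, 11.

10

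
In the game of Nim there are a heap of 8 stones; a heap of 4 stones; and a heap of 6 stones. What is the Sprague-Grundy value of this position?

10

Compute the nim-sum pairwise:
8 ^ 4 = 12
12 ^ 6 = 10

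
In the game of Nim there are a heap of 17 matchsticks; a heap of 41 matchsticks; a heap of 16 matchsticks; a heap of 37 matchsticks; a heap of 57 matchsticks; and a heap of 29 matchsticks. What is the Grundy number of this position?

41

Write each in binary and XOR column by column:
  010001  (17)
  101001  (41)
  010000  (16)
  100101  (37)
  111001  (57)
  011101  (29)
  ------
  101001  (41)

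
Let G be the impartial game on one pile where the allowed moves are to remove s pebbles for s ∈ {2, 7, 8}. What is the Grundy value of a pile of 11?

Compute g(0), g(1), … for moves {2, 7, 8}:
g(0) = mex{} = 0
g(1) = mex{} = 0
g(2) = mex{0} = 1
g(3) = mex{0} = 1
g(4) = mex{1} = 0
g(5) = mex{1} = 0
g(6) = mex{0} = 1
g(7) = mex{0} = 1
g(8) = mex{0,1} = 2
g(9) = mex{0,1} = 2
g(10) = mex{1,2} = 0
g(11) = mex{0,1,2} = 3
So g(11) = 3.

3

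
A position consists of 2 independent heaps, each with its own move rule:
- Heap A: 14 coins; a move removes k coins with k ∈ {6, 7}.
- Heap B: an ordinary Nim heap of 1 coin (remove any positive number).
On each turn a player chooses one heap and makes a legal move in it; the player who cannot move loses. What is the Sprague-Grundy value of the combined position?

1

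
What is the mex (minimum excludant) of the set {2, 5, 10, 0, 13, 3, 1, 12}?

4

The values 0, 1, 2, 3 are all present; 4 is the first non-negative integer missing from the set.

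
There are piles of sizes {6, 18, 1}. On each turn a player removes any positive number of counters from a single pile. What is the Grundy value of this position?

21

Compute the nim-sum pairwise:
6 ^ 18 = 20
20 ^ 1 = 21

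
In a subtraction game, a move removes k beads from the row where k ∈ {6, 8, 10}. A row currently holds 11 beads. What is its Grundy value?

1

Grundy values for subtraction set {6, 8, 10}:
g(0) = mex{} = 0
g(1) = mex{} = 0
g(2) = mex{} = 0
g(3) = mex{} = 0
g(4) = mex{} = 0
g(5) = mex{} = 0
g(6) = mex{0} = 1
g(7) = mex{0} = 1
g(8) = mex{0} = 1
g(9) = mex{0} = 1
g(10) = mex{0} = 1
g(11) = mex{0} = 1
So g(11) = 1.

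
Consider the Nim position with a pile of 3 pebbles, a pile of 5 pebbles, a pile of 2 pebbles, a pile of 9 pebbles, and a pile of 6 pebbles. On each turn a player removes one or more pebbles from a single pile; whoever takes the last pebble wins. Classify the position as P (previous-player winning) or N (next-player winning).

N-position

Nim-sum: 3 ⊕ 5 ⊕ 2 ⊕ 9 ⊕ 6 = 11.
The nim-sum is 11 ≠ 0, so this is an N-position: the player to move can win.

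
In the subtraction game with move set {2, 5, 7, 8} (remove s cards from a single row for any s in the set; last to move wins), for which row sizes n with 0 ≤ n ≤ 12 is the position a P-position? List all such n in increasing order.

0, 1, 4, 10

Compute g(0), g(1), … for moves {2, 5, 7, 8}:
k:     0  1  2  3  4  5  6  7  8  9 10 11 12
g(k):  0  0  1  1  0  2  1  3  2  2  0  3  1
The P-positions (g = 0) in 0..12 are 0, 1, 4, 10.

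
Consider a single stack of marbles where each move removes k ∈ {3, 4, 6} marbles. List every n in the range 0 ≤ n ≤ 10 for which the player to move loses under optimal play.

Compute g(0), g(1), … for moves {3, 4, 6}:
k:     0  1  2  3  4  5  6  7  8  9 10
g(k):  0  0  0  1  1  1  2  2  2  0  0
The P-positions (g = 0) in 0..10 are 0, 1, 2, 9, 10.

0, 1, 2, 9, 10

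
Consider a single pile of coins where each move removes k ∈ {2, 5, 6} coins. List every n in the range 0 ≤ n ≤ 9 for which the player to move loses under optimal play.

0, 1, 4, 8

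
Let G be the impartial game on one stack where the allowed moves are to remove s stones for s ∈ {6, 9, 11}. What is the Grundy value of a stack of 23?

Build the Grundy sequence with g(k) = mex{g(k−s) : s ∈ {6, 9, 11}, s ≤ k}:
k:     0  1  2  3  4  5  6  7  8  9 10 11 12 13 14 15 16 17 18 19 20 21 22 23
g(k):  0  0  0  0  0  0  1  1  1  1  1  1  2  2  2  2  2  0  0  0  0  0  0  1
So g(23) = 1.

1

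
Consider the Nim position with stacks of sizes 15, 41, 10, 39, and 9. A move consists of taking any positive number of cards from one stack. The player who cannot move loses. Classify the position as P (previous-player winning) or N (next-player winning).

N-position

Nim-sum: 15 ⊕ 41 ⊕ 10 ⊕ 39 ⊕ 9 = 2.
The nim-sum is 2 ≠ 0, so this is an N-position: the player to move can win.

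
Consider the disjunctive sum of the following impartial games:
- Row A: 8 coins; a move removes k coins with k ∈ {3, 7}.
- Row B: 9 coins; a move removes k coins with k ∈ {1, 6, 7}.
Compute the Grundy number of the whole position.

1

Build the Grundy sequence for row A with g(k) = mex{g(k−s) : s ∈ {3, 7}, s ≤ k}:
k:     0  1  2  3  4  5  6  7  8
g(k):  0  0  0  1  1  1  0  2  2
So g(8) = 2.
For row B, compute g(0), g(1), … with moves {1, 6, 7}:
k:     0  1  2  3  4  5  6  7  8  9
g(k):  0  1  0  1  0  1  2  3  2  3
So g(9) = 3.
By the Sprague-Grundy theorem, the Grundy value of a sum of independent games is the XOR of the component values.
Combined value = 2 ⊕ 3 = 1.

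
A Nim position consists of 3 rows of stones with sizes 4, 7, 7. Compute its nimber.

4

In binary:
  100  (4)
  111  (7)
  111  (7)
  ---
  100  (4)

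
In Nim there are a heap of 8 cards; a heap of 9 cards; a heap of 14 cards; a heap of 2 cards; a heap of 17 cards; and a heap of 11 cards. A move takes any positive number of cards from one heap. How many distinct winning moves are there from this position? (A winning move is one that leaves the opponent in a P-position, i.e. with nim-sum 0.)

Bitwise XOR of the heap sizes:
  01000  (8)
  01001  (9)
  01110  (14)
  00010  (2)
  10001  (17)
  01011  (11)
  -----
  10111  (23)
The overall nim-sum is X = 23. A heap of size p has a winning move iff p XOR X < p (reduce it to p XOR X).
  8: 8 XOR 23 = 31 ≥ 8 — no move.
  9: 9 XOR 23 = 30 ≥ 9 — no move.
  14: 14 XOR 23 = 25 ≥ 14 — no move.
  2: 2 XOR 23 = 21 ≥ 2 — no move.
  17: 17 XOR 23 = 6 < 17 — winning move (to 6).
  11: 11 XOR 23 = 28 ≥ 11 — no move.
That gives 1 winning move.

1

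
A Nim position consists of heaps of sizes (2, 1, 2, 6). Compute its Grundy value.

7

Compute the nim-sum pairwise:
2 ⊕ 1 = 3
3 ⊕ 2 = 1
1 ⊕ 6 = 7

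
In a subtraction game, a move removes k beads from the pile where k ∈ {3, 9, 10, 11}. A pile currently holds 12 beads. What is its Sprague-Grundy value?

2

Grundy values for subtraction set {3, 9, 10, 11}:
k:     0  1  2  3  4  5  6  7  8  9 10 11 12
g(k):  0  0  0  1  1  1  0  0  0  1  1  1  2
So g(12) = 2.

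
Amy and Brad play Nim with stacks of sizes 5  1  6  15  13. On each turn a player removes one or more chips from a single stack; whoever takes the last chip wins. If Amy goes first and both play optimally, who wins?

Brad wins

Nim-sum: 5 XOR 1 XOR 6 XOR 15 XOR 13 = 0.
The nim-sum is 0, so this is a P-position: the player to move is in a losing position under optimal play; Amy is about to move from it and so loses — Brad wins.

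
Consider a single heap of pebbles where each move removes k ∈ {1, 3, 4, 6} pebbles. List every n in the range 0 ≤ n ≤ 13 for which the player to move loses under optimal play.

Grundy values for subtraction set {1, 3, 4, 6}:
g(0) = mex{} = 0
g(1) = mex{0} = 1
g(2) = mex{1} = 0
g(3) = mex{0} = 1
g(4) = mex{0,1} = 2
g(5) = mex{0,1,2} = 3
g(6) = mex{0,1,3} = 2
g(7) = mex{1,2} = 0
g(8) = mex{0,2,3} = 1
g(9) = mex{1,2,3} = 0
g(10) = mex{0,2} = 1
g(11) = mex{0,1,3} = 2
g(12) = mex{0,1,2} = 3
g(13) = mex{0,1,3} = 2
The P-positions (g = 0) in 0..13 are 0, 2, 7, 9.

0, 2, 7, 9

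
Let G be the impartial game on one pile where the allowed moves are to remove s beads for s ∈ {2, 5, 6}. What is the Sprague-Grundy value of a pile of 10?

Build the Grundy sequence with g(k) = mex{g(k−s) : s ∈ {2, 5, 6}, s ≤ k}:
g(0) = mex{} = 0
g(1) = mex{} = 0
g(2) = mex{0} = 1
g(3) = mex{0} = 1
g(4) = mex{1} = 0
g(5) = mex{0,1} = 2
g(6) = mex{0} = 1
g(7) = mex{0,1,2} = 3
g(8) = mex{1} = 0
g(9) = mex{0,1,3} = 2
g(10) = mex{0,2} = 1
So g(10) = 1.

1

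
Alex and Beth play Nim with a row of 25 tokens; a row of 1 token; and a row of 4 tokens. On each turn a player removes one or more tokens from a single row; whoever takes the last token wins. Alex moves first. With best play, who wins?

Alex wins

Nim-sum: 25 XOR 1 XOR 4 = 28.
The nim-sum is 28 ≠ 0, so this is an N-position: the player to move can win; Alex has a winning move.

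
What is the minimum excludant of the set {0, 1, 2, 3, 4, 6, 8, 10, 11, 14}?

5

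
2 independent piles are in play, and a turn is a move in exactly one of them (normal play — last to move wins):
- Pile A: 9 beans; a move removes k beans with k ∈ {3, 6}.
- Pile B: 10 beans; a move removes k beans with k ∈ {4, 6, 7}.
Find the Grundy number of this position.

Grundy values for pile A (subtraction set {3, 6}):
k:     0  1  2  3  4  5  6  7  8  9
g(k):  0  0  0  1  1  1  2  2  2  0
So g(9) = 0.
For pile B, compute g(0), g(1), … with moves {4, 6, 7}:
g(0) = mex{} = 0
g(1) = mex{} = 0
g(2) = mex{} = 0
g(3) = mex{} = 0
g(4) = mex{0} = 1
g(5) = mex{0} = 1
g(6) = mex{0} = 1
g(7) = mex{0} = 1
g(8) = mex{0,1} = 2
g(9) = mex{0,1} = 2
g(10) = mex{0,1} = 2
So g(10) = 2.
By the Sprague-Grundy theorem, the Grundy value of a sum of independent games is the XOR of the component values.
Combined value = 0 XOR 2 = 2.

2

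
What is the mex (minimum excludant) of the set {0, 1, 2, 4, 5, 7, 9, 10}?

3

The values 0, 1, 2 are all present; 3 is the first non-negative integer missing from the set.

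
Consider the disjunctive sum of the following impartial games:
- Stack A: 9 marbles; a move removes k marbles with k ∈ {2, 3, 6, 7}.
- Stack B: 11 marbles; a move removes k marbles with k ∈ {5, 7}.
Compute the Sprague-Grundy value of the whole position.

Build the Grundy sequence for stack A with g(k) = mex{g(k−s) : s ∈ {2, 3, 6, 7}, s ≤ k}:
k:     0  1  2  3  4  5  6  7  8  9
g(k):  0  0  1  1  2  0  3  1  2  0
So g(9) = 0.
Build the Grundy sequence for stack B with g(k) = mex{g(k−s) : s ∈ {5, 7}, s ≤ k}:
k:     0  1  2  3  4  5  6  7  8  9 10 11
g(k):  0  0  0  0  0  1  1  1  1  1  2  2
So g(11) = 2.
The value of a disjunctive sum is the nim-sum of the parts.
Combined value = 0 XOR 2 = 2.

2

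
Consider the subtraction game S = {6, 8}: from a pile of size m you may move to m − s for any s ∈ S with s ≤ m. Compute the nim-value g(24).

Compute g(0), g(1), … for moves {6, 8}:
k:     0  1  2  3  4  5  6  7  8  9 10 11 12 13 14 15 16 17 18 19 20 21 22 23 24
g(k):  0  0  0  0  0  0  1  1  1  1  1  1  2  2  0  0  0  0  0  0  1  1  1  1  1
So g(24) = 1.

1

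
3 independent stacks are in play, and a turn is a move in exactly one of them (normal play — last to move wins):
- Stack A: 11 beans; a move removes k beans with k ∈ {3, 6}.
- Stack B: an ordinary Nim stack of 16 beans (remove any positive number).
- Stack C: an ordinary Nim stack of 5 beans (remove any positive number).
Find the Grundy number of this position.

Build the Grundy sequence for stack A with g(k) = mex{g(k−s) : s ∈ {3, 6}, s ≤ k}:
k:     0  1  2  3  4  5  6  7  8  9 10 11
g(k):  0  0  0  1  1  1  2  2  2  0  0  0
So g(11) = 0.
Stack B is a plain Nim stack of size 16, so its Grundy value is 16.
Stack C is a plain Nim stack of size 5, so its Grundy value is 5.
By the Sprague-Grundy theorem, the Grundy value of a sum of independent games is the XOR of the component values.
Combined value = 0 ⊕ 16 ⊕ 5 = 21.

21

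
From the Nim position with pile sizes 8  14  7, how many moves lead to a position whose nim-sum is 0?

In binary:
  1000  (8)
  1110  (14)
  0111  (7)
  ----
  0001  (1)
The overall nim-sum is X = 1. A pile of size p has a winning move iff p XOR X < p (reduce it to p XOR X).
  8: 8 XOR 1 = 9 ≥ 8 — no move.
  14: 14 XOR 1 = 15 ≥ 14 — no move.
  7: 7 XOR 1 = 6 < 7 — winning move (to 6).
That gives 1 winning move.

1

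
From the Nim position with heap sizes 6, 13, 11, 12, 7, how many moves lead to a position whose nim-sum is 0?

Nim-sum: 6 ^ 13 ^ 11 ^ 12 ^ 7 = 11.
The overall nim-sum is X = 11. A heap of size p has a winning move iff p XOR X < p (reduce it to p XOR X).
  6: 6 XOR 11 = 13 ≥ 6 — no move.
  13: 13 XOR 11 = 6 < 13 — winning move (to 6).
  11: 11 XOR 11 = 0 < 11 — winning move (to 0).
  12: 12 XOR 11 = 7 < 12 — winning move (to 7).
  7: 7 XOR 11 = 12 ≥ 7 — no move.
That gives 3 winning moves.

3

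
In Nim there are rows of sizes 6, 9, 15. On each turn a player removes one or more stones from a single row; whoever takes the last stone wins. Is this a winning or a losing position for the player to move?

Compute the nim-sum pairwise:
6 XOR 9 = 15
15 XOR 15 = 0
The nim-sum is 0, so this is a P-position: the player to move is in a losing position under optimal play.

Losing position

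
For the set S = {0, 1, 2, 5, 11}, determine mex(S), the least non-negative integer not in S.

3

The values 0, 1, 2 are all present; 3 is the first non-negative integer missing from the set.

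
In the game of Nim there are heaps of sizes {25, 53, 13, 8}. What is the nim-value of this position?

41

Nim-sum: 25 ^ 53 ^ 13 ^ 8 = 41.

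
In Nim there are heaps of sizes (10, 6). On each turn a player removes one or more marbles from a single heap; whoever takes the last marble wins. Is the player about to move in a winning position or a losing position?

Winning position

Nim-sum: 10 XOR 6 = 12.
The nim-sum is 12 ≠ 0, so this is an N-position: the player to move can win.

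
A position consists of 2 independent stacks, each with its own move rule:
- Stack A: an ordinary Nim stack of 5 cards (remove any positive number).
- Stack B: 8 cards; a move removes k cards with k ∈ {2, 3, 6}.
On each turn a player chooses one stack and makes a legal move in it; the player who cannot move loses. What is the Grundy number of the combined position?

7

Stack A is a plain Nim stack of size 5, so its Grundy value is 5.
Build the Grundy sequence for stack B with g(k) = mex{g(k−s) : s ∈ {2, 3, 6}, s ≤ k}:
g(0) = mex{} = 0
g(1) = mex{} = 0
g(2) = mex{0} = 1
g(3) = mex{0} = 1
g(4) = mex{0,1} = 2
g(5) = mex{1} = 0
g(6) = mex{0,1,2} = 3
g(7) = mex{0,2} = 1
g(8) = mex{0,1,3} = 2
So g(8) = 2.
By the Sprague-Grundy theorem, the Grundy value of a sum of independent games is the XOR of the component values.
Combined value = 5 XOR 2 = 7.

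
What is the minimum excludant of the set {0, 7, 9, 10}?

1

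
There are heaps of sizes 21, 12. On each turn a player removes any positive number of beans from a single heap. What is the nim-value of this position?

Nim-sum: 21 XOR 12 = 25.

25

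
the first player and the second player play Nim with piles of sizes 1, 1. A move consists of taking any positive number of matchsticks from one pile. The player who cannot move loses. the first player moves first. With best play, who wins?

the second player wins

Bitwise XOR of the heap sizes:
  1  (1)
  1  (1)
  -
  0  (0)
The nim-sum is 0, so this is a P-position: the player to move is in a losing position under optimal play; the first player is about to move from it and so loses — the second player wins.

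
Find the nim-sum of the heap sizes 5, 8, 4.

In binary:
  0101  (5)
  1000  (8)
  0100  (4)
  ----
  1001  (9)

9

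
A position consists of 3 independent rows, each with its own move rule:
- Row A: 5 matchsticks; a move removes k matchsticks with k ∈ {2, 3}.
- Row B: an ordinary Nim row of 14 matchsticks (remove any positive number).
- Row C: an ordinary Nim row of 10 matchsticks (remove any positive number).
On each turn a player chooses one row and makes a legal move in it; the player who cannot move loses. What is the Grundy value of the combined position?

4

For row A, compute g(0), g(1), … with moves {2, 3}:
k:     0  1  2  3  4  5
g(k):  0  0  1  1  2  0
So g(5) = 0.
Row B is a plain Nim row of size 14, so its Grundy value is 14.
Row C is a plain Nim row of size 10, so its Grundy value is 10.
The value of a disjunctive sum is the nim-sum of the parts.
Combined value = 0 XOR 14 XOR 10 = 4.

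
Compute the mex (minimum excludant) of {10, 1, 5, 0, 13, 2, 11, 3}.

4

The values 0, 1, 2, 3 are all present; 4 is the first non-negative integer missing from the set.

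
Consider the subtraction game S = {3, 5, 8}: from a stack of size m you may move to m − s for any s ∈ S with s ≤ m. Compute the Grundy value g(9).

3

Compute g(0), g(1), … for moves {3, 5, 8}:
k:     0  1  2  3  4  5  6  7  8  9
g(k):  0  0  0  1  1  1  2  2  2  3
So g(9) = 3.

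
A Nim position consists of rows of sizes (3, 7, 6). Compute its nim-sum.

2

Compute the nim-sum pairwise:
3 ^ 7 = 4
4 ^ 6 = 2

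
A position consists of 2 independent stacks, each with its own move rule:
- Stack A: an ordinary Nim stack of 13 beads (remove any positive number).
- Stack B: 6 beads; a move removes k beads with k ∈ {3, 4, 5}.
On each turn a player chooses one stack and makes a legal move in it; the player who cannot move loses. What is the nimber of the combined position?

15

Stack A is a plain Nim stack of size 13, so its Grundy value is 13.
For stack B, compute g(0), g(1), … with moves {3, 4, 5}:
k:     0  1  2  3  4  5  6
g(k):  0  0  0  1  1  1  2
So g(6) = 2.
By the Sprague-Grundy theorem, the Grundy value of a sum of independent games is the XOR of the component values.
Combined value = 13 XOR 2 = 15.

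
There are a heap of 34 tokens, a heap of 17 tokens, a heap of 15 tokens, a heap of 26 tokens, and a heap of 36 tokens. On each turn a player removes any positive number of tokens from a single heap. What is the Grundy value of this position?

Nim-sum: 34 ^ 17 ^ 15 ^ 26 ^ 36 = 2.

2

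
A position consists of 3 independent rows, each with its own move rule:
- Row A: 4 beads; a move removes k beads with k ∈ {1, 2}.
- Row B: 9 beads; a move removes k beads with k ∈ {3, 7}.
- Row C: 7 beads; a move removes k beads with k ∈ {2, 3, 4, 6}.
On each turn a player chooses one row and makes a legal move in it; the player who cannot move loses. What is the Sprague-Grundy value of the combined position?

3

Build the Grundy sequence for row A with g(k) = mex{g(k−s) : s ∈ {1, 2}, s ≤ k}:
g(0) = mex{} = 0
g(1) = mex{0} = 1
g(2) = mex{0,1} = 2
g(3) = mex{1,2} = 0
g(4) = mex{0,2} = 1
So g(4) = 1.
Grundy values for row B (subtraction set {3, 7}):
k:     0  1  2  3  4  5  6  7  8  9
g(k):  0  0  0  1  1  1  0  2  2  1
So g(9) = 1.
Grundy values for row C (subtraction set {2, 3, 4, 6}):
k:     0  1  2  3  4  5  6  7
g(k):  0  0  1  1  2  2  3  3
So g(7) = 3.
The value of a disjunctive sum is the nim-sum of the parts.
Combined value = 1 XOR 1 XOR 3 = 3.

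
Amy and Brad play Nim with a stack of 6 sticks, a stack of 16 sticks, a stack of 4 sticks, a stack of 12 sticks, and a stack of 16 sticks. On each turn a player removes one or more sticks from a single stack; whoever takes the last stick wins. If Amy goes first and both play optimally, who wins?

Amy wins

Bitwise XOR of the heap sizes:
  00110  (6)
  10000  (16)
  00100  (4)
  01100  (12)
  10000  (16)
  -----
  01110  (14)
The nim-sum is 14 ≠ 0, so this is an N-position: the player to move can win; Amy has a winning move.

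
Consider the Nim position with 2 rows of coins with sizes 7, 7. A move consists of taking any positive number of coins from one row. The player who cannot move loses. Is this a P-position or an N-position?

Bitwise XOR of the heap sizes:
  111  (7)
  111  (7)
  ---
  000  (0)
The nim-sum is 0, so this is a P-position: the player to move is in a losing position under optimal play.

P-position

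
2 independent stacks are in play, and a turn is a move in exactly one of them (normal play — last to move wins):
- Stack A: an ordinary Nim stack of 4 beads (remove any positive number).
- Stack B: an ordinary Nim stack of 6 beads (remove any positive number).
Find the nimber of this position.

2

Stack A is a plain Nim stack of size 4, so its Grundy value is 4.
Stack B is a plain Nim stack of size 6, so its Grundy value is 6.
By the Sprague-Grundy theorem, the Grundy value of a sum of independent games is the XOR of the component values.
Combined value = 4 ⊕ 6 = 2.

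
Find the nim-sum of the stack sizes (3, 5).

6

In binary:
  011  (3)
  101  (5)
  ---
  110  (6)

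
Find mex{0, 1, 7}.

2

The values 0, 1 are all present; 2 is the first non-negative integer missing from the set.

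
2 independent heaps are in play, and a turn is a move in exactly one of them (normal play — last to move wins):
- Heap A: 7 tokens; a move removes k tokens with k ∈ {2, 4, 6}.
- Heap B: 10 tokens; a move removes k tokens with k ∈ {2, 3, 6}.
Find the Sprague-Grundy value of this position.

Build the Grundy sequence for heap A with g(k) = mex{g(k−s) : s ∈ {2, 4, 6}, s ≤ k}:
g(0) = mex{} = 0
g(1) = mex{} = 0
g(2) = mex{0} = 1
g(3) = mex{0} = 1
g(4) = mex{0,1} = 2
g(5) = mex{0,1} = 2
g(6) = mex{0,1,2} = 3
g(7) = mex{0,1,2} = 3
So g(7) = 3.
Build the Grundy sequence for heap B with g(k) = mex{g(k−s) : s ∈ {2, 3, 6}, s ≤ k}:
g(0) = mex{} = 0
g(1) = mex{} = 0
g(2) = mex{0} = 1
g(3) = mex{0} = 1
g(4) = mex{0,1} = 2
g(5) = mex{1} = 0
g(6) = mex{0,1,2} = 3
g(7) = mex{0,2} = 1
g(8) = mex{0,1,3} = 2
g(9) = mex{1,3} = 0
g(10) = mex{1,2} = 0
So g(10) = 0.
By the Sprague-Grundy theorem, the Grundy value of a sum of independent games is the XOR of the component values.
Combined value = 3 ⊕ 0 = 3.

3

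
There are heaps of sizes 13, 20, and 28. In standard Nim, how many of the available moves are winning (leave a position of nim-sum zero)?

3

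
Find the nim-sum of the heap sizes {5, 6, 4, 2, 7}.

2

Nim-sum: 5 ^ 6 ^ 4 ^ 2 ^ 7 = 2.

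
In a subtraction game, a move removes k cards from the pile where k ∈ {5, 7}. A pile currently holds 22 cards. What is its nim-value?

Compute g(0), g(1), … for moves {5, 7}:
k:     0  1  2  3  4  5  6  7  8  9 10 11 12 13 14 15 16 17 18 19 20 21 22
g(k):  0  0  0  0  0  1  1  1  1  1  2  2  0  0  0  0  0  1  1  1  1  1  2
So g(22) = 2.

2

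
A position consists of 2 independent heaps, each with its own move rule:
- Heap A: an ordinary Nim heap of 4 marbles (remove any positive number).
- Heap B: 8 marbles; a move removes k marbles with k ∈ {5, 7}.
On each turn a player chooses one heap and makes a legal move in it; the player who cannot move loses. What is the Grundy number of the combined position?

Heap A is a plain Nim heap of size 4, so its Grundy value is 4.
Grundy values for heap B (subtraction set {5, 7}):
k:     0  1  2  3  4  5  6  7  8
g(k):  0  0  0  0  0  1  1  1  1
So g(8) = 1.
The value of a disjunctive sum is the nim-sum of the parts.
Combined value = 4 ⊕ 1 = 5.

5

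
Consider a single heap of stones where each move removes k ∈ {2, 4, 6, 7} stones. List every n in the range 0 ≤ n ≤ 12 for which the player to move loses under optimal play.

0, 1, 9, 10

Compute g(0), g(1), … for moves {2, 4, 6, 7}:
g(0) = mex{} = 0
g(1) = mex{} = 0
g(2) = mex{0} = 1
g(3) = mex{0} = 1
g(4) = mex{0,1} = 2
g(5) = mex{0,1} = 2
g(6) = mex{0,1,2} = 3
g(7) = mex{0,1,2} = 3
g(8) = mex{0,1,2,3} = 4
g(9) = mex{1,2,3} = 0
g(10) = mex{1,2,3,4} = 0
g(11) = mex{0,2,3} = 1
g(12) = mex{0,2,3,4} = 1
The P-positions (g = 0) in 0..12 are 0, 1, 9, 10.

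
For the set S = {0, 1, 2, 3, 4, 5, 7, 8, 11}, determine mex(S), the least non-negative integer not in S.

The values 0, 1, 2, 3, 4, 5 are all present; 6 is the first non-negative integer missing from the set.

6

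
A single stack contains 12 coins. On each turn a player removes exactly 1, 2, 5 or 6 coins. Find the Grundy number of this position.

2

Grundy values for subtraction set {1, 2, 5, 6}:
g(0) = mex{} = 0
g(1) = mex{0} = 1
g(2) = mex{0,1} = 2
g(3) = mex{1,2} = 0
g(4) = mex{0,2} = 1
g(5) = mex{0,1} = 2
g(6) = mex{0,1,2} = 3
g(7) = mex{1,2,3} = 0
g(8) = mex{0,2,3} = 1
g(9) = mex{0,1} = 2
g(10) = mex{1,2} = 0
g(11) = mex{0,2,3} = 1
g(12) = mex{0,1,3} = 2
So g(12) = 2.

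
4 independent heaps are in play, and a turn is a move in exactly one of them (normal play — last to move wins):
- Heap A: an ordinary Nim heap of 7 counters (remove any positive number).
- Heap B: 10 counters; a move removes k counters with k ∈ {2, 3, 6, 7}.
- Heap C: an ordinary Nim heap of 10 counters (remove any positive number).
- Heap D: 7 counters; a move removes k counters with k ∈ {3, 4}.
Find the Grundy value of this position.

Heap A is a plain Nim heap of size 7, so its Grundy value is 7.
For heap B, compute g(0), g(1), … with moves {2, 3, 6, 7}:
k:     0  1  2  3  4  5  6  7  8  9 10
g(k):  0  0  1  1  2  0  3  1  2  0  0
So g(10) = 0.
Heap C is a plain Nim heap of size 10, so its Grundy value is 10.
Build the Grundy sequence for heap D with g(k) = mex{g(k−s) : s ∈ {3, 4}, s ≤ k}:
g(0) = mex{} = 0
g(1) = mex{} = 0
g(2) = mex{} = 0
g(3) = mex{0} = 1
g(4) = mex{0} = 1
g(5) = mex{0} = 1
g(6) = mex{0,1} = 2
g(7) = mex{1} = 0
So g(7) = 0.
The value of a disjunctive sum is the nim-sum of the parts.
Combined value = 7 ⊕ 0 ⊕ 10 ⊕ 0 = 13.

13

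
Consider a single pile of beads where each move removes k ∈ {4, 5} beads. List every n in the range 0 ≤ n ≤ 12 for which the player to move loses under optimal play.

0, 1, 2, 3, 9, 10, 11, 12

Grundy values for subtraction set {4, 5}:
g(0) = mex{} = 0
g(1) = mex{} = 0
g(2) = mex{} = 0
g(3) = mex{} = 0
g(4) = mex{0} = 1
g(5) = mex{0} = 1
g(6) = mex{0} = 1
g(7) = mex{0} = 1
g(8) = mex{0,1} = 2
g(9) = mex{1} = 0
g(10) = mex{1} = 0
g(11) = mex{1} = 0
g(12) = mex{1,2} = 0
The P-positions (g = 0) in 0..12 are 0, 1, 2, 3, 9, 10, 11, 12.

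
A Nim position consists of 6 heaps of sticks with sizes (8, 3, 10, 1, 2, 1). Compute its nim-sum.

3

Nim-sum: 8 XOR 3 XOR 10 XOR 1 XOR 2 XOR 1 = 3.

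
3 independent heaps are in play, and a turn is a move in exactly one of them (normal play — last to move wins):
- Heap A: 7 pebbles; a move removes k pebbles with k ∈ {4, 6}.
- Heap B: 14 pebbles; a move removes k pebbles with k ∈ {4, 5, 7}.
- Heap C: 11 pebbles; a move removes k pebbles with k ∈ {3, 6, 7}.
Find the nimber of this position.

1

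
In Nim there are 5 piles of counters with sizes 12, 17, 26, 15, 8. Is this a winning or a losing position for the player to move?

Losing position

Write each in binary and XOR column by column:
  01100  (12)
  10001  (17)
  11010  (26)
  01111  (15)
  01000  (8)
  -----
  00000  (0)
The nim-sum is 0, so this is a P-position: the player to move is in a losing position under optimal play.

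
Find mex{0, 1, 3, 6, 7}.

2

The values 0, 1 are all present; 2 is the first non-negative integer missing from the set.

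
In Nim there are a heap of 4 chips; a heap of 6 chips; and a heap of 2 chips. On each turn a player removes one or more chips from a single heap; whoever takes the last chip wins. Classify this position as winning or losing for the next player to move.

Compute the nim-sum pairwise:
4 XOR 6 = 2
2 XOR 2 = 0
The nim-sum is 0, so this is a P-position: the player to move is in a losing position under optimal play.

Losing position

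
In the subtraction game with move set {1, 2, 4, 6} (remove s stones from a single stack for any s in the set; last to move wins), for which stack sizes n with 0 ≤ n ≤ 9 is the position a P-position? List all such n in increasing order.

0, 3, 8

Compute g(0), g(1), … for moves {1, 2, 4, 6}:
k:     0  1  2  3  4  5  6  7  8  9
g(k):  0  1  2  0  1  2  3  4  0  1
The P-positions (g = 0) in 0..9 are 0, 3, 8.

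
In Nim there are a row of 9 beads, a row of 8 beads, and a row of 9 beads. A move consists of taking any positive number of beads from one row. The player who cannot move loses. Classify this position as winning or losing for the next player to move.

Winning position

Nim-sum: 9 ^ 8 ^ 9 = 8.
The nim-sum is 8 ≠ 0, so this is an N-position: the player to move can win.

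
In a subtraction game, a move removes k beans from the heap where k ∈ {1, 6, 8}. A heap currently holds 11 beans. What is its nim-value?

0

Compute g(0), g(1), … for moves {1, 6, 8}:
g(0) = mex{} = 0
g(1) = mex{0} = 1
g(2) = mex{1} = 0
g(3) = mex{0} = 1
g(4) = mex{1} = 0
g(5) = mex{0} = 1
g(6) = mex{0,1} = 2
g(7) = mex{1,2} = 0
g(8) = mex{0} = 1
g(9) = mex{1} = 0
g(10) = mex{0} = 1
g(11) = mex{1} = 0
So g(11) = 0.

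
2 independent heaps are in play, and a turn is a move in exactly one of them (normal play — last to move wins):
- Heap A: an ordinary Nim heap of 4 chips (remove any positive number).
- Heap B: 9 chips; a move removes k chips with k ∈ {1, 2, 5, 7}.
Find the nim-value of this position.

4

Heap A is a plain Nim heap of size 4, so its Grundy value is 4.
For heap B, compute g(0), g(1), … with moves {1, 2, 5, 7}:
g(0) = mex{} = 0
g(1) = mex{0} = 1
g(2) = mex{0,1} = 2
g(3) = mex{1,2} = 0
g(4) = mex{0,2} = 1
g(5) = mex{0,1} = 2
g(6) = mex{1,2} = 0
g(7) = mex{0,2} = 1
g(8) = mex{0,1} = 2
g(9) = mex{1,2} = 0
So g(9) = 0.
The value of a disjunctive sum is the nim-sum of the parts.
Combined value = 4 ⊕ 0 = 4.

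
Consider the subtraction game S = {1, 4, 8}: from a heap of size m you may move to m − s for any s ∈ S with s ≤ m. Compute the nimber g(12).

0

Build the Grundy sequence with g(k) = mex{g(k−s) : s ∈ {1, 4, 8}, s ≤ k}:
g(0) = mex{} = 0
g(1) = mex{0} = 1
g(2) = mex{1} = 0
g(3) = mex{0} = 1
g(4) = mex{0,1} = 2
g(5) = mex{1,2} = 0
g(6) = mex{0} = 1
g(7) = mex{1} = 0
g(8) = mex{0,2} = 1
g(9) = mex{0,1} = 2
g(10) = mex{0,1,2} = 3
g(11) = mex{0,1,3} = 2
g(12) = mex{1,2} = 0
So g(12) = 0.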